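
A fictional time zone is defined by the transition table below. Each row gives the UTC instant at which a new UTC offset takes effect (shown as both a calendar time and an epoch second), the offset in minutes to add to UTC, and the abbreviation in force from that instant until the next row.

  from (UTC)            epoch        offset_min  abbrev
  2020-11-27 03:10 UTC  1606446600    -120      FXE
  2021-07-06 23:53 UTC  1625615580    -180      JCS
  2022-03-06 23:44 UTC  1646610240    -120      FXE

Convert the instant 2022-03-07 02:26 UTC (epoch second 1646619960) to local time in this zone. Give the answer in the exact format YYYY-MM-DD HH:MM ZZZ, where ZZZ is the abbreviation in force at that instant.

2022-03-07 00:26 FXE

Query: 2022-03-07 02:26 UTC
Rule 3/3 (FXE, -02:00): 2022-03-06 23:44 UTC ≤ query < +∞
2·60 + 26 - 120 = 26 min
26 = 0·1440 + 26; 26 = 0·60 + 26 → 00:26, same day
→ 2022-03-07 00:26 FXE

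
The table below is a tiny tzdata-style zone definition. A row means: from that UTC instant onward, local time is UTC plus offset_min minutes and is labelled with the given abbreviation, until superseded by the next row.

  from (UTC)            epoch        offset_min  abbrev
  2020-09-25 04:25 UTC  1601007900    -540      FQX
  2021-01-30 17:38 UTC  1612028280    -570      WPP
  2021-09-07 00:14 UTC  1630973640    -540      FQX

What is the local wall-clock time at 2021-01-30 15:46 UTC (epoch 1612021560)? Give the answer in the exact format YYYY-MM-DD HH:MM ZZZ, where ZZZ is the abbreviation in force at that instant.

2021-01-30 06:46 FQX

Query: 2021-01-30 15:46 UTC
Rule 1/3 (FQX, -09:00): 2020-09-25 04:25 UTC ≤ query < 2021-01-30 17:38 UTC
15·60 + 46 - 540 = 406 min
406 = 0·1440 + 406; 406 = 6·60 + 46 → 06:46, same day
→ 2021-01-30 06:46 FQX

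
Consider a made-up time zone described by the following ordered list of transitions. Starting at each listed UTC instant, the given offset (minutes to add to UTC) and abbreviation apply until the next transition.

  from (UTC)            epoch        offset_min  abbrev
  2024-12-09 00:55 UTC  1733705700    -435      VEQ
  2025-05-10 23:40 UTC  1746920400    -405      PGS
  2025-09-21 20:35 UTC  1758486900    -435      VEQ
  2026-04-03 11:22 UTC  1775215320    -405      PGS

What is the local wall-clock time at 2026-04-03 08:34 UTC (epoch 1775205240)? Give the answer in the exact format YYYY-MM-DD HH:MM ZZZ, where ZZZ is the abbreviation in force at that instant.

Query: 2026-04-03 08:34 UTC
Rule 3/4 (VEQ, -07:15): 2025-09-21 20:35 UTC ≤ query < 2026-04-03 11:22 UTC
8·60 + 34 - 435 = 79 min
79 = 0·1440 + 79; 79 = 1·60 + 19 → 01:19, same day
→ 2026-04-03 01:19 VEQ

2026-04-03 01:19 VEQ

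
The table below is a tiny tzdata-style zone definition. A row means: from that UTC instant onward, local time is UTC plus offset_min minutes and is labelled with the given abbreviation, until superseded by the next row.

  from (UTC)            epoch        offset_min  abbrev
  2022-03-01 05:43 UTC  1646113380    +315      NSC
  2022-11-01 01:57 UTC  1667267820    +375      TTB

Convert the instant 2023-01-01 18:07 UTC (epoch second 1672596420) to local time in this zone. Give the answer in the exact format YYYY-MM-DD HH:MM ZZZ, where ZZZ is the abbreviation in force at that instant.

2023-01-02 00:22 TTB

Query: 2023-01-01 18:07 UTC
Rule 2/2 (TTB, +06:15): 2022-11-01 01:57 UTC ≤ query < +∞
18·60 + 7 + 375 = 1462 min
1462 = 1·1440 + 22; 22 = 0·60 + 22 → 00:22, 2023-01-01 + 1 day = 2023-01-02
→ 2023-01-02 00:22 TTB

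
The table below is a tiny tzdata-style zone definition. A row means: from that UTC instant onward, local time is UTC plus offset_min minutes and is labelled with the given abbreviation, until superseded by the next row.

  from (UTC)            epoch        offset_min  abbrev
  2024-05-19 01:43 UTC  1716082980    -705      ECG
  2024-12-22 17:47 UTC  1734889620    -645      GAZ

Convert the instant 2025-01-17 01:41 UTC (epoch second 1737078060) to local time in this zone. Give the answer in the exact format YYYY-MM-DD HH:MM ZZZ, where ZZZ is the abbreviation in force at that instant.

Query: 2025-01-17 01:41 UTC
Rule 2/2 (GAZ, -10:45): 2024-12-22 17:47 UTC ≤ query < +∞
1·60 + 41 - 645 = -544 min
-544 = -1·1440 + 896; 896 = 14·60 + 56 → 14:56, 2025-01-17 - 1 day = 2025-01-16
→ 2025-01-16 14:56 GAZ

2025-01-16 14:56 GAZ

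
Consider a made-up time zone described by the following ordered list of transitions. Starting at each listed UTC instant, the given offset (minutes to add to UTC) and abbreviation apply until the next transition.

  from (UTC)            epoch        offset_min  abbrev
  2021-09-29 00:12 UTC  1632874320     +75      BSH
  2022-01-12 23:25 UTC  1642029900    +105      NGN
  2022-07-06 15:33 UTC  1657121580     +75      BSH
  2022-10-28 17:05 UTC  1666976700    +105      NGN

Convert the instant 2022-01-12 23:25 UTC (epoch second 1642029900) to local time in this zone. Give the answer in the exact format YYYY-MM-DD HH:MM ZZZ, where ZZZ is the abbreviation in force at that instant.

Query: 2022-01-12 23:25 UTC
Rule 2/4 (NGN, +01:45): 2022-01-12 23:25 UTC ≤ query < 2022-07-06 15:33 UTC
23·60 + 25 + 105 = 1510 min
1510 = 1·1440 + 70; 70 = 1·60 + 10 → 01:10, 2022-01-12 + 1 day = 2022-01-13
→ 2022-01-13 01:10 NGN

2022-01-13 01:10 NGN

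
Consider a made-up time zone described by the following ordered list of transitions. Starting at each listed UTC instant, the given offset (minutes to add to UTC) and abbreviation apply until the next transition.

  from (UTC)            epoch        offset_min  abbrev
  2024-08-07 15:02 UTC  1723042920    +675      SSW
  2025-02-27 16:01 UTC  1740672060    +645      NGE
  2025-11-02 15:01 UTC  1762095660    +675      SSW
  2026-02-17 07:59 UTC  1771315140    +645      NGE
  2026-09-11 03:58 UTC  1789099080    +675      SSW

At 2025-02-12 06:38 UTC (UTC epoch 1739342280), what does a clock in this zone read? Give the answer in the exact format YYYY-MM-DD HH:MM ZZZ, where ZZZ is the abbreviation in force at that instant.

2025-02-12 17:53 SSW

Query: 2025-02-12 06:38 UTC
Rule 1/5 (SSW, +11:15): 2024-08-07 15:02 UTC ≤ query < 2025-02-27 16:01 UTC
6·60 + 38 + 675 = 1073 min
1073 = 0·1440 + 1073; 1073 = 17·60 + 53 → 17:53, same day
→ 2025-02-12 17:53 SSW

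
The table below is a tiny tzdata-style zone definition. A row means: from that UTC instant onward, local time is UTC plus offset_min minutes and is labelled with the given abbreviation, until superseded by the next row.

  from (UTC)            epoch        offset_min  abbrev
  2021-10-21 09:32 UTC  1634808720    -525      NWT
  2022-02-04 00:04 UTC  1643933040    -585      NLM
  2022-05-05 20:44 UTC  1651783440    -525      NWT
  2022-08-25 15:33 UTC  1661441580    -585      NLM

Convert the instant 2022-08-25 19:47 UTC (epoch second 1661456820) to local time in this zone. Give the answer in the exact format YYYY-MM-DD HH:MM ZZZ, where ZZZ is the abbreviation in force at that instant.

2022-08-25 10:02 NLM

Query: 2022-08-25 19:47 UTC
Rule 4/4 (NLM, -09:45): 2022-08-25 15:33 UTC ≤ query < +∞
19·60 + 47 - 585 = 602 min
602 = 0·1440 + 602; 602 = 10·60 + 2 → 10:02, same day
→ 2022-08-25 10:02 NLM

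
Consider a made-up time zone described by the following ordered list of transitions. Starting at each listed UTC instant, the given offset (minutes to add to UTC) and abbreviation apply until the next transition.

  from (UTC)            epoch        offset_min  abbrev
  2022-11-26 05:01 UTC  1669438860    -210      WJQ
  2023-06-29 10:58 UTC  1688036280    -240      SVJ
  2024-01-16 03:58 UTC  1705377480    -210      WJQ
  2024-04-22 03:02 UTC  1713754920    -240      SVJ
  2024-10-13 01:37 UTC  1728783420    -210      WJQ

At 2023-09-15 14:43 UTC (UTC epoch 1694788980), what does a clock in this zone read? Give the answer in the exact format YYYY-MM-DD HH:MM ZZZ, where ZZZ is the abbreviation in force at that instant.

Query: 2023-09-15 14:43 UTC
Rule 2/5 (SVJ, -04:00): 2023-06-29 10:58 UTC ≤ query < 2024-01-16 03:58 UTC
14·60 + 43 - 240 = 643 min
643 = 0·1440 + 643; 643 = 10·60 + 43 → 10:43, same day
→ 2023-09-15 10:43 SVJ

2023-09-15 10:43 SVJ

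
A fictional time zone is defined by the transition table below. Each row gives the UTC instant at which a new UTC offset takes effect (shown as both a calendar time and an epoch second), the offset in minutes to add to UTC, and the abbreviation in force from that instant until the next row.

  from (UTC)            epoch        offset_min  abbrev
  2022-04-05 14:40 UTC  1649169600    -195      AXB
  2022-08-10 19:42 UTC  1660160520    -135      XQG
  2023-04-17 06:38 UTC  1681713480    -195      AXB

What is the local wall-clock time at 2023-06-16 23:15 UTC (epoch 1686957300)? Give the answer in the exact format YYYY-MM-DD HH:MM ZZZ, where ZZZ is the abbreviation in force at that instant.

Query: 2023-06-16 23:15 UTC
Rule 3/3 (AXB, -03:15): 2023-04-17 06:38 UTC ≤ query < +∞
23·60 + 15 - 195 = 1200 min
1200 = 0·1440 + 1200; 1200 = 20·60 + 0 → 20:00, same day
→ 2023-06-16 20:00 AXB

2023-06-16 20:00 AXB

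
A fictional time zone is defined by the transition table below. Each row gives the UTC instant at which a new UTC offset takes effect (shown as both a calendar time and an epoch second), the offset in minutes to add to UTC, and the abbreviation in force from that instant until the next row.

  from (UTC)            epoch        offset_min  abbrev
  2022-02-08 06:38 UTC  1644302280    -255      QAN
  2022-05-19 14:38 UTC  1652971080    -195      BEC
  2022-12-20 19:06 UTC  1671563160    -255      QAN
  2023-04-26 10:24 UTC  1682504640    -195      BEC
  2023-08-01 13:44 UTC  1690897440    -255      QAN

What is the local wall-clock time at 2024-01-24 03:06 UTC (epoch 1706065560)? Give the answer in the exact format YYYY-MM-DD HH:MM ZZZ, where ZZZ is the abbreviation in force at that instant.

Query: 2024-01-24 03:06 UTC
Rule 5/5 (QAN, -04:15): 2023-08-01 13:44 UTC ≤ query < +∞
3·60 + 6 - 255 = -69 min
-69 = -1·1440 + 1371; 1371 = 22·60 + 51 → 22:51, 2024-01-24 - 1 day = 2024-01-23
→ 2024-01-23 22:51 QAN

2024-01-23 22:51 QAN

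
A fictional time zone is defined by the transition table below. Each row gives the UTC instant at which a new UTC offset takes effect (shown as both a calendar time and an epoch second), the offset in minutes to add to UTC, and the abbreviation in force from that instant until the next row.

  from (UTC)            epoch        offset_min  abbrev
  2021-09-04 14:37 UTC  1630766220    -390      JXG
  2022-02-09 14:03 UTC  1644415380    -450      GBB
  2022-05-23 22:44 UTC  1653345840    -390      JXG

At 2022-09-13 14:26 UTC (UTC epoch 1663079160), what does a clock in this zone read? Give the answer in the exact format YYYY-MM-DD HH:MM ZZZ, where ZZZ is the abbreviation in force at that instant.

2022-09-13 07:56 JXG

Query: 2022-09-13 14:26 UTC
Rule 3/3 (JXG, -06:30): 2022-05-23 22:44 UTC ≤ query < +∞
14·60 + 26 - 390 = 476 min
476 = 0·1440 + 476; 476 = 7·60 + 56 → 07:56, same day
→ 2022-09-13 07:56 JXG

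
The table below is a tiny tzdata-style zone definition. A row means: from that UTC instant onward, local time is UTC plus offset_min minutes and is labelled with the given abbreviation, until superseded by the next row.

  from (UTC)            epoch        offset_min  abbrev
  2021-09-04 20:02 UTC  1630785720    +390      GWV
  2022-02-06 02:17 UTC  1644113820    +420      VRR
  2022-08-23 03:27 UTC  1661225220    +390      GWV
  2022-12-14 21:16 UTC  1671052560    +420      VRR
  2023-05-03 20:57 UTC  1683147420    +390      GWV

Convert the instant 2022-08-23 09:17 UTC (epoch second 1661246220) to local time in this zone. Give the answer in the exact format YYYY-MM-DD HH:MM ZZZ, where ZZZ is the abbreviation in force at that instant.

2022-08-23 15:47 GWV

Query: 2022-08-23 09:17 UTC
Rule 3/5 (GWV, +06:30): 2022-08-23 03:27 UTC ≤ query < 2022-12-14 21:16 UTC
9·60 + 17 + 390 = 947 min
947 = 0·1440 + 947; 947 = 15·60 + 47 → 15:47, same day
→ 2022-08-23 15:47 GWV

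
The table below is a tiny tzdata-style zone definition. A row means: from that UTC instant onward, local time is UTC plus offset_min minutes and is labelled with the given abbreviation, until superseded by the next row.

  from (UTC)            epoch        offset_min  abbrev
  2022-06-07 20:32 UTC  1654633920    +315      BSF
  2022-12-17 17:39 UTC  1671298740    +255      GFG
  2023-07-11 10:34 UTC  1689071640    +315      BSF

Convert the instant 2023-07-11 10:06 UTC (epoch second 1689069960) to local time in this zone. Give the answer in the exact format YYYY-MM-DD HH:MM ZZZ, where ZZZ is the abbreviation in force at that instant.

2023-07-11 14:21 GFG

Query: 2023-07-11 10:06 UTC
Rule 2/3 (GFG, +04:15): 2022-12-17 17:39 UTC ≤ query < 2023-07-11 10:34 UTC
10·60 + 6 + 255 = 861 min
861 = 0·1440 + 861; 861 = 14·60 + 21 → 14:21, same day
→ 2023-07-11 14:21 GFG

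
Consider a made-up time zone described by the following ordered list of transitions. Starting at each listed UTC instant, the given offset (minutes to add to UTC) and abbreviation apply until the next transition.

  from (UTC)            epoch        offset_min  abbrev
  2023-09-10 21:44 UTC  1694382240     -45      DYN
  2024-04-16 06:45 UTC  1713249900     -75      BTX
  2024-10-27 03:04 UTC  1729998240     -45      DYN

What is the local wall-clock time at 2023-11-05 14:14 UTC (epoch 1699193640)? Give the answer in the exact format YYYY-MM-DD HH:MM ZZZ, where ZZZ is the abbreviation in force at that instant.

Query: 2023-11-05 14:14 UTC
Rule 1/3 (DYN, -00:45): 2023-09-10 21:44 UTC ≤ query < 2024-04-16 06:45 UTC
14·60 + 14 - 45 = 809 min
809 = 0·1440 + 809; 809 = 13·60 + 29 → 13:29, same day
→ 2023-11-05 13:29 DYN

2023-11-05 13:29 DYN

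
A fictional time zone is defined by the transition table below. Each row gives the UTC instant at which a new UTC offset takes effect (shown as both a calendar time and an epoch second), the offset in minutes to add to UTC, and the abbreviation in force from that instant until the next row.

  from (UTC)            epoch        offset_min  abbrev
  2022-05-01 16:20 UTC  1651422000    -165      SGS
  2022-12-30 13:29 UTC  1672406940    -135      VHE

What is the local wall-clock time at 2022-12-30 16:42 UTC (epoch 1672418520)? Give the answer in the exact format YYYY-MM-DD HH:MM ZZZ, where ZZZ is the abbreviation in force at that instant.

Query: 2022-12-30 16:42 UTC
Rule 2/2 (VHE, -02:15): 2022-12-30 13:29 UTC ≤ query < +∞
16·60 + 42 - 135 = 867 min
867 = 0·1440 + 867; 867 = 14·60 + 27 → 14:27, same day
→ 2022-12-30 14:27 VHE

2022-12-30 14:27 VHE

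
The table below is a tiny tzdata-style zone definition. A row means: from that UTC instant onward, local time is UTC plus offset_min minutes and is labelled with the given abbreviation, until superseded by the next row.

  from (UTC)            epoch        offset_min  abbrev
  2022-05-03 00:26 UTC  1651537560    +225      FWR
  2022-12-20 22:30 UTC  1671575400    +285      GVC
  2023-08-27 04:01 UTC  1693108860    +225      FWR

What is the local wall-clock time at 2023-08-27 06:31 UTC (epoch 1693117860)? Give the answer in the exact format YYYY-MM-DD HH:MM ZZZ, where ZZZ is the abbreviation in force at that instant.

Query: 2023-08-27 06:31 UTC
Rule 3/3 (FWR, +03:45): 2023-08-27 04:01 UTC ≤ query < +∞
6·60 + 31 + 225 = 616 min
616 = 0·1440 + 616; 616 = 10·60 + 16 → 10:16, same day
→ 2023-08-27 10:16 FWR

2023-08-27 10:16 FWR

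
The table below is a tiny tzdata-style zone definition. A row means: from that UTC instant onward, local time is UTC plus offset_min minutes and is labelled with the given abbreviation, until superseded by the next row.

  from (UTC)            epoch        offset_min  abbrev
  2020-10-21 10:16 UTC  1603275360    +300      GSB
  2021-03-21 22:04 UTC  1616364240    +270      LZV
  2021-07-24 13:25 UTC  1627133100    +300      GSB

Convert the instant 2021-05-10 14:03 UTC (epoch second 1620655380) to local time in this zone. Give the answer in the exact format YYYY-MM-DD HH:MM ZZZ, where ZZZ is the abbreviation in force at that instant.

Query: 2021-05-10 14:03 UTC
Rule 2/3 (LZV, +04:30): 2021-03-21 22:04 UTC ≤ query < 2021-07-24 13:25 UTC
14·60 + 3 + 270 = 1113 min
1113 = 0·1440 + 1113; 1113 = 18·60 + 33 → 18:33, same day
→ 2021-05-10 18:33 LZV

2021-05-10 18:33 LZV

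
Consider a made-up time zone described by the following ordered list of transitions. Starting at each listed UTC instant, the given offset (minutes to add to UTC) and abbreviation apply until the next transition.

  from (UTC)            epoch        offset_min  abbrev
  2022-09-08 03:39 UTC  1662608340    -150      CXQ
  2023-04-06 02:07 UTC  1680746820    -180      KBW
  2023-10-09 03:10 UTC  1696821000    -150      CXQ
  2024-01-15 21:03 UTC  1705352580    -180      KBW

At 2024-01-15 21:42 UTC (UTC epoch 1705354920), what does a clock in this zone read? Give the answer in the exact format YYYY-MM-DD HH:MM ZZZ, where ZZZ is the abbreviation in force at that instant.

Query: 2024-01-15 21:42 UTC
Rule 4/4 (KBW, -03:00): 2024-01-15 21:03 UTC ≤ query < +∞
21·60 + 42 - 180 = 1122 min
1122 = 0·1440 + 1122; 1122 = 18·60 + 42 → 18:42, same day
→ 2024-01-15 18:42 KBW

2024-01-15 18:42 KBW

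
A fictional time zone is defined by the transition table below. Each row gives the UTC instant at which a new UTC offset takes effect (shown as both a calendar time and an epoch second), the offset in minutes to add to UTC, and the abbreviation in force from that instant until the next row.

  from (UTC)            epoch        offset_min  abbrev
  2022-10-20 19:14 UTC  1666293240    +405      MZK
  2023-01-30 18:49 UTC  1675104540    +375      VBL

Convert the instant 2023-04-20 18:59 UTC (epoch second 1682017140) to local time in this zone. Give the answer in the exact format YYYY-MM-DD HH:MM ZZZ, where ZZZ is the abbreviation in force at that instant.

Query: 2023-04-20 18:59 UTC
Rule 2/2 (VBL, +06:15): 2023-01-30 18:49 UTC ≤ query < +∞
18·60 + 59 + 375 = 1514 min
1514 = 1·1440 + 74; 74 = 1·60 + 14 → 01:14, 2023-04-20 + 1 day = 2023-04-21
→ 2023-04-21 01:14 VBL

2023-04-21 01:14 VBL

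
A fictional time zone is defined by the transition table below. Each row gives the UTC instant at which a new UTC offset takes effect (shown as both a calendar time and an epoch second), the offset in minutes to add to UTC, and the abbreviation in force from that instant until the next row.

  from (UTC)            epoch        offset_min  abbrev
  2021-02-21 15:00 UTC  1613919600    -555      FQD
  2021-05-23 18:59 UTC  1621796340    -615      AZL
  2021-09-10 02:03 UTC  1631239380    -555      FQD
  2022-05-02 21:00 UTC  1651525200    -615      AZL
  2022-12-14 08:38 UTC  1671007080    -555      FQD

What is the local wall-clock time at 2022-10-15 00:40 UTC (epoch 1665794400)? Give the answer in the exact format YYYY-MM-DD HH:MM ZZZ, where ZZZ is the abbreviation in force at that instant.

2022-10-14 14:25 AZL

Query: 2022-10-15 00:40 UTC
Rule 4/5 (AZL, -10:15): 2022-05-02 21:00 UTC ≤ query < 2022-12-14 08:38 UTC
0·60 + 40 - 615 = -575 min
-575 = -1·1440 + 865; 865 = 14·60 + 25 → 14:25, 2022-10-15 - 1 day = 2022-10-14
→ 2022-10-14 14:25 AZL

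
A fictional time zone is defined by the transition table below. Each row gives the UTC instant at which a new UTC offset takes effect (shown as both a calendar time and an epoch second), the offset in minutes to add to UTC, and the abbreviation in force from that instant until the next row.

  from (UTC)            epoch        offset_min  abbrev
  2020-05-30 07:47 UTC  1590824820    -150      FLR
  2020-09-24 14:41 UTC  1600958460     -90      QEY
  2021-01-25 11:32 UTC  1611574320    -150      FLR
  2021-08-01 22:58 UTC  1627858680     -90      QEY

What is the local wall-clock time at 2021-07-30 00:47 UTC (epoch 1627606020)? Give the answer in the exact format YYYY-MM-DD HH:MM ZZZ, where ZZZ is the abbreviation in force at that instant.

2021-07-29 22:17 FLR

Query: 2021-07-30 00:47 UTC
Rule 3/4 (FLR, -02:30): 2021-01-25 11:32 UTC ≤ query < 2021-08-01 22:58 UTC
0·60 + 47 - 150 = -103 min
-103 = -1·1440 + 1337; 1337 = 22·60 + 17 → 22:17, 2021-07-30 - 1 day = 2021-07-29
→ 2021-07-29 22:17 FLR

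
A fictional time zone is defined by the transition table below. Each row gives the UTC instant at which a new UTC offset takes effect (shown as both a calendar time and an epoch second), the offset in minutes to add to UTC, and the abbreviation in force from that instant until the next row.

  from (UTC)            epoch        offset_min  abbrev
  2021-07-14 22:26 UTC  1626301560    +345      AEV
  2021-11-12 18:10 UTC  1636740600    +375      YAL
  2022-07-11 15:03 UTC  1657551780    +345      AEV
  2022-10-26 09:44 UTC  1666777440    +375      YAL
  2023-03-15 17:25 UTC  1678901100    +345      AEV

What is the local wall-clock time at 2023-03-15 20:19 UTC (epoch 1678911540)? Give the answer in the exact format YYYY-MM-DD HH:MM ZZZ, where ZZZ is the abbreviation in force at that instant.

2023-03-16 02:04 AEV

Query: 2023-03-15 20:19 UTC
Rule 5/5 (AEV, +05:45): 2023-03-15 17:25 UTC ≤ query < +∞
20·60 + 19 + 345 = 1564 min
1564 = 1·1440 + 124; 124 = 2·60 + 4 → 02:04, 2023-03-15 + 1 day = 2023-03-16
→ 2023-03-16 02:04 AEV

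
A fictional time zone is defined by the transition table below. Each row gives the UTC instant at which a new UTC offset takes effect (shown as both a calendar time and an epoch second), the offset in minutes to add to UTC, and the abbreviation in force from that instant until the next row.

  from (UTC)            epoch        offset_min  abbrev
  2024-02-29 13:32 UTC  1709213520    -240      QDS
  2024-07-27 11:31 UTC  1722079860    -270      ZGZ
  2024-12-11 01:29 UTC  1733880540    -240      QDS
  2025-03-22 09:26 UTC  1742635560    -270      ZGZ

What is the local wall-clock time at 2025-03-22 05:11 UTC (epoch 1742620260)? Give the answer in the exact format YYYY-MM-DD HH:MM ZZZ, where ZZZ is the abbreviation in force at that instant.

2025-03-22 01:11 QDS

Query: 2025-03-22 05:11 UTC
Rule 3/4 (QDS, -04:00): 2024-12-11 01:29 UTC ≤ query < 2025-03-22 09:26 UTC
5·60 + 11 - 240 = 71 min
71 = 0·1440 + 71; 71 = 1·60 + 11 → 01:11, same day
→ 2025-03-22 01:11 QDS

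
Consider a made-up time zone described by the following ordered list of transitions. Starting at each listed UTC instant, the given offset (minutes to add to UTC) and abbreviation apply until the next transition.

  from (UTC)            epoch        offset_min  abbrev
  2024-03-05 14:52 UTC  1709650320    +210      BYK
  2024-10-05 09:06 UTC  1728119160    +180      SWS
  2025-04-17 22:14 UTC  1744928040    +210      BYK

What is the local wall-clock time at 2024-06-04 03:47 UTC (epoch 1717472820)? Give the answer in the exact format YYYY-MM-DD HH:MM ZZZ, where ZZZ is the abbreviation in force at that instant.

2024-06-04 07:17 BYK

Query: 2024-06-04 03:47 UTC
Rule 1/3 (BYK, +03:30): 2024-03-05 14:52 UTC ≤ query < 2024-10-05 09:06 UTC
3·60 + 47 + 210 = 437 min
437 = 0·1440 + 437; 437 = 7·60 + 17 → 07:17, same day
→ 2024-06-04 07:17 BYK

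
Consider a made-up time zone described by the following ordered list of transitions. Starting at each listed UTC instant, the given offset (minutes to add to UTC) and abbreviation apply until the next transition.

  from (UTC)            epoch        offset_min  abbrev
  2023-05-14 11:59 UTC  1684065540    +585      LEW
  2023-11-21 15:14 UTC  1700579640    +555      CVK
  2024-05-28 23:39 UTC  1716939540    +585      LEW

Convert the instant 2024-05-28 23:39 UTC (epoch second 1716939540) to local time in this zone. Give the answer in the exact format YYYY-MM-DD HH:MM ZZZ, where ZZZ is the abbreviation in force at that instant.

Query: 2024-05-28 23:39 UTC
Rule 3/3 (LEW, +09:45): 2024-05-28 23:39 UTC ≤ query < +∞
23·60 + 39 + 585 = 2004 min
2004 = 1·1440 + 564; 564 = 9·60 + 24 → 09:24, 2024-05-28 + 1 day = 2024-05-29
→ 2024-05-29 09:24 LEW

2024-05-29 09:24 LEW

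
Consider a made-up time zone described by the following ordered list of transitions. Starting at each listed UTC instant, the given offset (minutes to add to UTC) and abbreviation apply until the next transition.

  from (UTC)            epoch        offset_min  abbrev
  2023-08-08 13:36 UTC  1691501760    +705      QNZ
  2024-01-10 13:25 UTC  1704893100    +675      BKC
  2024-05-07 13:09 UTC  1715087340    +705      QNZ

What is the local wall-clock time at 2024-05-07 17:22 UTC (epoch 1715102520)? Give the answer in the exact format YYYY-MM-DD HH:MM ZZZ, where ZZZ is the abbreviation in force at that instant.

Query: 2024-05-07 17:22 UTC
Rule 3/3 (QNZ, +11:45): 2024-05-07 13:09 UTC ≤ query < +∞
17·60 + 22 + 705 = 1747 min
1747 = 1·1440 + 307; 307 = 5·60 + 7 → 05:07, 2024-05-07 + 1 day = 2024-05-08
→ 2024-05-08 05:07 QNZ

2024-05-08 05:07 QNZ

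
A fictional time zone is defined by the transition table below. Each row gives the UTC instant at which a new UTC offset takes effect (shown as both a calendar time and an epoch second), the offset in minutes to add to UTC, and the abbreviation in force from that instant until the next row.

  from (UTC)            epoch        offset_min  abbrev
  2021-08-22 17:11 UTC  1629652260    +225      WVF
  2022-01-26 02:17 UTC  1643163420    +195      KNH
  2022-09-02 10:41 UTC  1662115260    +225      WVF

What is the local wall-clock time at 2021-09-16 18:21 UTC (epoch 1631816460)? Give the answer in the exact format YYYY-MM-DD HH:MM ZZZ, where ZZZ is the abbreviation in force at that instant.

Query: 2021-09-16 18:21 UTC
Rule 1/3 (WVF, +03:45): 2021-08-22 17:11 UTC ≤ query < 2022-01-26 02:17 UTC
18·60 + 21 + 225 = 1326 min
1326 = 0·1440 + 1326; 1326 = 22·60 + 6 → 22:06, same day
→ 2021-09-16 22:06 WVF

2021-09-16 22:06 WVF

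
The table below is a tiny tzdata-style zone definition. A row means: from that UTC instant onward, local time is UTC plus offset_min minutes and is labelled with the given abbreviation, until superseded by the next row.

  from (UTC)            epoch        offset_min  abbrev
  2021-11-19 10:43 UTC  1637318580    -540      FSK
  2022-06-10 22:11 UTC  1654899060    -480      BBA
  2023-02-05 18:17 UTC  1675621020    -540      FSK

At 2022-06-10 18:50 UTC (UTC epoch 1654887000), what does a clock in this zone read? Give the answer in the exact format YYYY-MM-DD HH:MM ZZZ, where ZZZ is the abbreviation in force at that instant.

Query: 2022-06-10 18:50 UTC
Rule 1/3 (FSK, -09:00): 2021-11-19 10:43 UTC ≤ query < 2022-06-10 22:11 UTC
18·60 + 50 - 540 = 590 min
590 = 0·1440 + 590; 590 = 9·60 + 50 → 09:50, same day
→ 2022-06-10 09:50 FSK

2022-06-10 09:50 FSK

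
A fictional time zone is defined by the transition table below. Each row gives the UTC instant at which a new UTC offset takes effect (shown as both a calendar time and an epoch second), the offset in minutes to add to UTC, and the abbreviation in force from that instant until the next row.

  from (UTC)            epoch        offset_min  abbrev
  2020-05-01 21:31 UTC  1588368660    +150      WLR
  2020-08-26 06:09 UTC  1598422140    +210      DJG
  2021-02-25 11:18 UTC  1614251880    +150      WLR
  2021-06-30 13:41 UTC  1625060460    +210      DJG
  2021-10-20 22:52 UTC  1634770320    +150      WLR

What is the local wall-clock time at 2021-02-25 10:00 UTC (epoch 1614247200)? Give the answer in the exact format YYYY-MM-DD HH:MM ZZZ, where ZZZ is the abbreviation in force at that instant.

Query: 2021-02-25 10:00 UTC
Rule 2/5 (DJG, +03:30): 2020-08-26 06:09 UTC ≤ query < 2021-02-25 11:18 UTC
10·60 + 0 + 210 = 810 min
810 = 0·1440 + 810; 810 = 13·60 + 30 → 13:30, same day
→ 2021-02-25 13:30 DJG

2021-02-25 13:30 DJG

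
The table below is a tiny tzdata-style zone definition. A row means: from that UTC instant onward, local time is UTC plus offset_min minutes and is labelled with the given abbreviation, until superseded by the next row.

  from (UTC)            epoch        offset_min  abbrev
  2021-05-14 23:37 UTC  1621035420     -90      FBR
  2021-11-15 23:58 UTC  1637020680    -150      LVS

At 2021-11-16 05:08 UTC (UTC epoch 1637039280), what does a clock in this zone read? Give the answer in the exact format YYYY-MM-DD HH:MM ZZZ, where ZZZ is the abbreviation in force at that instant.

Query: 2021-11-16 05:08 UTC
Rule 2/2 (LVS, -02:30): 2021-11-15 23:58 UTC ≤ query < +∞
5·60 + 8 - 150 = 158 min
158 = 0·1440 + 158; 158 = 2·60 + 38 → 02:38, same day
→ 2021-11-16 02:38 LVS

2021-11-16 02:38 LVS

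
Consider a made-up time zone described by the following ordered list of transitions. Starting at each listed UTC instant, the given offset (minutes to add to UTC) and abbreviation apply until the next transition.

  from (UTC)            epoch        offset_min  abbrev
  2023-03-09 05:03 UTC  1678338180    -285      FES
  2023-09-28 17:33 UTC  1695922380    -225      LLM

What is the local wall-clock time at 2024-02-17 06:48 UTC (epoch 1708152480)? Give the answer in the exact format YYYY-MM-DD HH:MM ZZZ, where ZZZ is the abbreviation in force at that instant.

2024-02-17 03:03 LLM

Query: 2024-02-17 06:48 UTC
Rule 2/2 (LLM, -03:45): 2023-09-28 17:33 UTC ≤ query < +∞
6·60 + 48 - 225 = 183 min
183 = 0·1440 + 183; 183 = 3·60 + 3 → 03:03, same day
→ 2024-02-17 03:03 LLM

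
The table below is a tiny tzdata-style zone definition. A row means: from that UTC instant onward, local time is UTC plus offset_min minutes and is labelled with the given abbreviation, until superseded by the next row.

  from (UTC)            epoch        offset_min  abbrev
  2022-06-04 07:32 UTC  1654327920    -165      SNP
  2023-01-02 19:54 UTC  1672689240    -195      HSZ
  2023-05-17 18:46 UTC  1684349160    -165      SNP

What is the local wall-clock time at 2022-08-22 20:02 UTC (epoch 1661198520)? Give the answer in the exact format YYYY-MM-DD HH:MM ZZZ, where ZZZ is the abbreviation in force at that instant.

Query: 2022-08-22 20:02 UTC
Rule 1/3 (SNP, -02:45): 2022-06-04 07:32 UTC ≤ query < 2023-01-02 19:54 UTC
20·60 + 2 - 165 = 1037 min
1037 = 0·1440 + 1037; 1037 = 17·60 + 17 → 17:17, same day
→ 2022-08-22 17:17 SNP

2022-08-22 17:17 SNP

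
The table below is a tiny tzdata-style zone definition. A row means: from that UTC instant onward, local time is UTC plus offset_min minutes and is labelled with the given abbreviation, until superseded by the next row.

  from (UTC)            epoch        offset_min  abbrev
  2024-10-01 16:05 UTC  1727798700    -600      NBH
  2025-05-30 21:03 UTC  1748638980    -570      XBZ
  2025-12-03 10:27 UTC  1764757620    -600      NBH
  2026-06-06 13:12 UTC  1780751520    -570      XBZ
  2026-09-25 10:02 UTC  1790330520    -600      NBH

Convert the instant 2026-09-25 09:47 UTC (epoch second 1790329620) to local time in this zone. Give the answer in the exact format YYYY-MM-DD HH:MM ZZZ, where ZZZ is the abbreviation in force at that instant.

Query: 2026-09-25 09:47 UTC
Rule 4/5 (XBZ, -09:30): 2026-06-06 13:12 UTC ≤ query < 2026-09-25 10:02 UTC
9·60 + 47 - 570 = 17 min
17 = 0·1440 + 17; 17 = 0·60 + 17 → 00:17, same day
→ 2026-09-25 00:17 XBZ

2026-09-25 00:17 XBZ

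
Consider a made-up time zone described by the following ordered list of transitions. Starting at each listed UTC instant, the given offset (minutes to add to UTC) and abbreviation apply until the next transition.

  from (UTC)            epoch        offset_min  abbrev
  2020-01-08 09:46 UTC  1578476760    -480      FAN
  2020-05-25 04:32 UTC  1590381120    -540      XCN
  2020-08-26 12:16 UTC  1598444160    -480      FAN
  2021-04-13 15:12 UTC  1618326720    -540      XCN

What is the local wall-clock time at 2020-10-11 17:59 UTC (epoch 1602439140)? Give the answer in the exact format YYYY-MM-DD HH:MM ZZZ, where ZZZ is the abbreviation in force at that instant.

Query: 2020-10-11 17:59 UTC
Rule 3/4 (FAN, -08:00): 2020-08-26 12:16 UTC ≤ query < 2021-04-13 15:12 UTC
17·60 + 59 - 480 = 599 min
599 = 0·1440 + 599; 599 = 9·60 + 59 → 09:59, same day
→ 2020-10-11 09:59 FAN

2020-10-11 09:59 FAN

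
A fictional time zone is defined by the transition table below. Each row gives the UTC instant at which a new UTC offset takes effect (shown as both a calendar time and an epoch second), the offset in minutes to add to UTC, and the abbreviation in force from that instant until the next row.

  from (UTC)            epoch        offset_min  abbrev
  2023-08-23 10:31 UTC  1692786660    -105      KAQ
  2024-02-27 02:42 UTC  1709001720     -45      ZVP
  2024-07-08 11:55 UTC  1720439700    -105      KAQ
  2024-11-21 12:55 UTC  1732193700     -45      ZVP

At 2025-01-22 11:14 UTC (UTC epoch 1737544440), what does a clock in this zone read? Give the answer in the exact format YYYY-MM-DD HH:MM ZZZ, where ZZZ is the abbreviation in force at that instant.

Query: 2025-01-22 11:14 UTC
Rule 4/4 (ZVP, -00:45): 2024-11-21 12:55 UTC ≤ query < +∞
11·60 + 14 - 45 = 629 min
629 = 0·1440 + 629; 629 = 10·60 + 29 → 10:29, same day
→ 2025-01-22 10:29 ZVP

2025-01-22 10:29 ZVP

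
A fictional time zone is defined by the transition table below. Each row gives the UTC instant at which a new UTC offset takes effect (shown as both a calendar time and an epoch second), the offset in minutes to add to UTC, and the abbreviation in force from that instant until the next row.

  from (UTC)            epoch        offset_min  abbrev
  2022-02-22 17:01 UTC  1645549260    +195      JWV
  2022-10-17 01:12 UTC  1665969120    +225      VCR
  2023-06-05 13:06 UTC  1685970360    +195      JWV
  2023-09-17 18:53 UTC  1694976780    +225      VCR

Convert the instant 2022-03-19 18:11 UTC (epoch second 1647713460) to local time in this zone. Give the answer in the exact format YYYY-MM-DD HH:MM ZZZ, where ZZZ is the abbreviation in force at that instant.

Query: 2022-03-19 18:11 UTC
Rule 1/4 (JWV, +03:15): 2022-02-22 17:01 UTC ≤ query < 2022-10-17 01:12 UTC
18·60 + 11 + 195 = 1286 min
1286 = 0·1440 + 1286; 1286 = 21·60 + 26 → 21:26, same day
→ 2022-03-19 21:26 JWV

2022-03-19 21:26 JWV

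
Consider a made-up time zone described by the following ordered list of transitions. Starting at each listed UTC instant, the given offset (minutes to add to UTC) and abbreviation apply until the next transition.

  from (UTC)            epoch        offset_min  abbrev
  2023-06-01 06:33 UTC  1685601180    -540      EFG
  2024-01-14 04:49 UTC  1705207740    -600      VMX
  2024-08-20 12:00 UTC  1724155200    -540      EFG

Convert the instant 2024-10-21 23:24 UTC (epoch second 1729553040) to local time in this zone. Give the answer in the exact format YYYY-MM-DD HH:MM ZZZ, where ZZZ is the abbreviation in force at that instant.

2024-10-21 14:24 EFG

Query: 2024-10-21 23:24 UTC
Rule 3/3 (EFG, -09:00): 2024-08-20 12:00 UTC ≤ query < +∞
23·60 + 24 - 540 = 864 min
864 = 0·1440 + 864; 864 = 14·60 + 24 → 14:24, same day
→ 2024-10-21 14:24 EFG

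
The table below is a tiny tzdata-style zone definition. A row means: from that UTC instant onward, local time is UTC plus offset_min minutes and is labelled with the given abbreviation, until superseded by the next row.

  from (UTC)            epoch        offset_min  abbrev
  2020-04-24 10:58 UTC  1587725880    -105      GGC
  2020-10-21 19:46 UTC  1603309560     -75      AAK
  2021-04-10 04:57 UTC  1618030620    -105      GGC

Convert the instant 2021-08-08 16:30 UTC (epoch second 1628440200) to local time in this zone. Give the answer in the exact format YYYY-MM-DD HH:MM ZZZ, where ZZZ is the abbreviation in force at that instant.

Query: 2021-08-08 16:30 UTC
Rule 3/3 (GGC, -01:45): 2021-04-10 04:57 UTC ≤ query < +∞
16·60 + 30 - 105 = 885 min
885 = 0·1440 + 885; 885 = 14·60 + 45 → 14:45, same day
→ 2021-08-08 14:45 GGC

2021-08-08 14:45 GGC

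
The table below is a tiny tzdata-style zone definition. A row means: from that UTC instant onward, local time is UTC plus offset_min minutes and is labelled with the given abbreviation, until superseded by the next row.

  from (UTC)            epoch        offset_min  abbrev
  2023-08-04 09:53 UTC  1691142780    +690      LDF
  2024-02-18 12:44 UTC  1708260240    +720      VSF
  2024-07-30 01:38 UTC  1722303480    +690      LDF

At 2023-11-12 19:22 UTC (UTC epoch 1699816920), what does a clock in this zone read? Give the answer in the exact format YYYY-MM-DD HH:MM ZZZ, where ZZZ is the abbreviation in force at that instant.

2023-11-13 06:52 LDF

Query: 2023-11-12 19:22 UTC
Rule 1/3 (LDF, +11:30): 2023-08-04 09:53 UTC ≤ query < 2024-02-18 12:44 UTC
19·60 + 22 + 690 = 1852 min
1852 = 1·1440 + 412; 412 = 6·60 + 52 → 06:52, 2023-11-12 + 1 day = 2023-11-13
→ 2023-11-13 06:52 LDF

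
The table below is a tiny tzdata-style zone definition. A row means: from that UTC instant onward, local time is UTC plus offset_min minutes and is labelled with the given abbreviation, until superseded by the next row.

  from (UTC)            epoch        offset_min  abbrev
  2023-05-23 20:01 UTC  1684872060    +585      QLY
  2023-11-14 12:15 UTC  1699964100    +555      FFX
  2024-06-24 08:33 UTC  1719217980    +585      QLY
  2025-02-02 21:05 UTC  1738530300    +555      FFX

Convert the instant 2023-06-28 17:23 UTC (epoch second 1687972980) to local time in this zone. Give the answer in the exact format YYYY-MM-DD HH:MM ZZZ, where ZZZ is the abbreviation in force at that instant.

Query: 2023-06-28 17:23 UTC
Rule 1/4 (QLY, +09:45): 2023-05-23 20:01 UTC ≤ query < 2023-11-14 12:15 UTC
17·60 + 23 + 585 = 1628 min
1628 = 1·1440 + 188; 188 = 3·60 + 8 → 03:08, 2023-06-28 + 1 day = 2023-06-29
→ 2023-06-29 03:08 QLY

2023-06-29 03:08 QLY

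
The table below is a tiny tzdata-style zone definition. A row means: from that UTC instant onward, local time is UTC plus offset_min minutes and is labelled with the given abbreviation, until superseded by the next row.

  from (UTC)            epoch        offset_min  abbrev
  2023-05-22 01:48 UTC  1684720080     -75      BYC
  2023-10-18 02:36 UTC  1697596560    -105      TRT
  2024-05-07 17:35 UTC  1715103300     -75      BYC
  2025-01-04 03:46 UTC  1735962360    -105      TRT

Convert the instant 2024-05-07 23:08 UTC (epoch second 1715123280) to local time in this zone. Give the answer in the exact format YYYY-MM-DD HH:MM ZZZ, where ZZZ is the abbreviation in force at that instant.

Query: 2024-05-07 23:08 UTC
Rule 3/4 (BYC, -01:15): 2024-05-07 17:35 UTC ≤ query < 2025-01-04 03:46 UTC
23·60 + 8 - 75 = 1313 min
1313 = 0·1440 + 1313; 1313 = 21·60 + 53 → 21:53, same day
→ 2024-05-07 21:53 BYC

2024-05-07 21:53 BYC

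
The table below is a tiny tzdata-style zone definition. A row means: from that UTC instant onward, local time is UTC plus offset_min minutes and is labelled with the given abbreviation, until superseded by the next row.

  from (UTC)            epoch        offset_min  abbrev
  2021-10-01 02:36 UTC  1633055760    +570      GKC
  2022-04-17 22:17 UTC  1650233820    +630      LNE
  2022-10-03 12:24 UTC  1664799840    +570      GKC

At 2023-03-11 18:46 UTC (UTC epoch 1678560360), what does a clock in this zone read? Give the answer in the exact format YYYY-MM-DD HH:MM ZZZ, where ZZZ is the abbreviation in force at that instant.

Query: 2023-03-11 18:46 UTC
Rule 3/3 (GKC, +09:30): 2022-10-03 12:24 UTC ≤ query < +∞
18·60 + 46 + 570 = 1696 min
1696 = 1·1440 + 256; 256 = 4·60 + 16 → 04:16, 2023-03-11 + 1 day = 2023-03-12
→ 2023-03-12 04:16 GKC

2023-03-12 04:16 GKC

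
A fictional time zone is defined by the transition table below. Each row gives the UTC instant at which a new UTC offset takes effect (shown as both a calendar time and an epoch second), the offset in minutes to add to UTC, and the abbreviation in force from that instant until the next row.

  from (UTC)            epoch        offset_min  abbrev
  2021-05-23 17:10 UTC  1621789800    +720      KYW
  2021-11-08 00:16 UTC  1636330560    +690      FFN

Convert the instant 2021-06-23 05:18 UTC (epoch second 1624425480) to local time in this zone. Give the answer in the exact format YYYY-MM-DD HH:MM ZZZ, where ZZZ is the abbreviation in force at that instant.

2021-06-23 17:18 KYW

Query: 2021-06-23 05:18 UTC
Rule 1/2 (KYW, +12:00): 2021-05-23 17:10 UTC ≤ query < 2021-11-08 00:16 UTC
5·60 + 18 + 720 = 1038 min
1038 = 0·1440 + 1038; 1038 = 17·60 + 18 → 17:18, same day
→ 2021-06-23 17:18 KYW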